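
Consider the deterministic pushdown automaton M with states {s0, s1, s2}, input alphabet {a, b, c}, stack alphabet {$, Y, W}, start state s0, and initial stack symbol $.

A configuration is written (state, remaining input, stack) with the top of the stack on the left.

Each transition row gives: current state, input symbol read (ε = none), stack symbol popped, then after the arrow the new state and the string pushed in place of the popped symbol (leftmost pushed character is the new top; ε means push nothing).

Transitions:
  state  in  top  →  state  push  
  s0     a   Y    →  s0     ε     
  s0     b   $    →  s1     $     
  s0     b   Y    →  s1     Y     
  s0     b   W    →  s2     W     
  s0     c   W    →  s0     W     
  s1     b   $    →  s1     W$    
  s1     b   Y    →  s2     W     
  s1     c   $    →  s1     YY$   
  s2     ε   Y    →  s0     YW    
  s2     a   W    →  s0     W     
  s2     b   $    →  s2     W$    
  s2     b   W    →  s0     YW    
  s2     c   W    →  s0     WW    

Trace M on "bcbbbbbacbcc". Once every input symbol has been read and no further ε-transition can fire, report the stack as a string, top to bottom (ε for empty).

WWWY$

(s0, bcbbbbbacbcc, $) ⊢ (s1, cbbbbbacbcc, $) ⊢ (s1, bbbbbacbcc, YY$) ⊢ (s2, bbbbacbcc, WY$) ⊢ (s0, bbbacbcc, YWY$) ⊢ (s1, bbacbcc, YWY$) ⊢ (s2, bacbcc, WWY$) ⊢ (s0, acbcc, YWWY$) ⊢ (s0, cbcc, WWY$) ⊢ (s0, bcc, WWY$) ⊢ (s2, cc, WWY$) ⊢ (s0, c, WWWY$) ⊢ (s0, ε, WWWY$)
All input consumed in state s0 with stack WWWY$.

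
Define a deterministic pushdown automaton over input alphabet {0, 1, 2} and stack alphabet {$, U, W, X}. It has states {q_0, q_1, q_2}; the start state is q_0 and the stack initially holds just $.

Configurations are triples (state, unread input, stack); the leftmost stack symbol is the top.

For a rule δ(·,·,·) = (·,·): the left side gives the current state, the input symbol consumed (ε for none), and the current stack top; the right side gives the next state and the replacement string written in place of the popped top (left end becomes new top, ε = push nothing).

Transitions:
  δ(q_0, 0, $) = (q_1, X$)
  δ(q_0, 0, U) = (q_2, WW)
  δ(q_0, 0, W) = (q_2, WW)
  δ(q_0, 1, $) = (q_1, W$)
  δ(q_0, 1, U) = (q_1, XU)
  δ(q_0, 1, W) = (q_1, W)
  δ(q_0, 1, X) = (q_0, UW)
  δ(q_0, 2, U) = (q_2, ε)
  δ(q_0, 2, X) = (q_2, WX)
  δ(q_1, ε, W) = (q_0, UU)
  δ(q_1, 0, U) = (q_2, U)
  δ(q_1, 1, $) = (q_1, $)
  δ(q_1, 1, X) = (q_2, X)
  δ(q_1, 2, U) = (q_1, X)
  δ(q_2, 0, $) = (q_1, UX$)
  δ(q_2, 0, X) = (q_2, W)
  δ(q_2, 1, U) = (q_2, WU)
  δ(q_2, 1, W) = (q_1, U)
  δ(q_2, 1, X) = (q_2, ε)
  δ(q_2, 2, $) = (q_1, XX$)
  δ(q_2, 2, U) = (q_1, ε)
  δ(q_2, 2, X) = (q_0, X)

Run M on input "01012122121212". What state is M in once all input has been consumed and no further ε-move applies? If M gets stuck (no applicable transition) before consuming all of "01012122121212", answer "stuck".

(q_0, 01012122121212, $) ⊢ (q_1, 1012122121212, X$) ⊢ (q_2, 012122121212, X$) ⊢ (q_2, 12122121212, W$) ⊢ (q_1, 2122121212, U$) ⊢ (q_1, 122121212, X$) ⊢ (q_2, 22121212, X$) ⊢ (q_0, 2121212, X$) ⊢ (q_2, 121212, WX$) ⊢ (q_1, 21212, UX$) ⊢ (q_1, 1212, XX$) ⊢ (q_2, 212, XX$) ⊢ (q_0, 12, XX$) ⊢ (q_0, 2, UWX$) ⊢ (q_2, ε, WX$)
All input consumed; M is in state q_2.

q_2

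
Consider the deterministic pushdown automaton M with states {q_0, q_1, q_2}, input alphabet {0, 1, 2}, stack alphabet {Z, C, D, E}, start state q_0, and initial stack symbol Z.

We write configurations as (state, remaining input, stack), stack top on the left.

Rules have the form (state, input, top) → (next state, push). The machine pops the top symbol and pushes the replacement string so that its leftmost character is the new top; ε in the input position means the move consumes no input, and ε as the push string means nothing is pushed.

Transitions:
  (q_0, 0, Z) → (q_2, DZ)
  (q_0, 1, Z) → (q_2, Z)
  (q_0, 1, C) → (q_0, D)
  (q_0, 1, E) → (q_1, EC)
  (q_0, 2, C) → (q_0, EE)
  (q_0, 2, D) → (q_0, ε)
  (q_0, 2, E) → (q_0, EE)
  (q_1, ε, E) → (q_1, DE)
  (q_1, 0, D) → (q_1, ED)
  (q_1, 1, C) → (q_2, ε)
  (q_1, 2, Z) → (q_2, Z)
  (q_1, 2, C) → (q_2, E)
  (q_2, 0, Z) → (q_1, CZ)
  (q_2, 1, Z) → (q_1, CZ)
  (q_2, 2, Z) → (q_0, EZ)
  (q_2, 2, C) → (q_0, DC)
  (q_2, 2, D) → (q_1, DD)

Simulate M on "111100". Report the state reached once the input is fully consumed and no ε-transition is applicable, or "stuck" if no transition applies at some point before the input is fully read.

stuck

(q_0, 111100, Z)
  read 1, top Z: go to q_2, push Z → (q_2, 11100, Z)
  read 1, top Z: go to q_1, push CZ → (q_1, 1100, CZ)
  read 1, top C: go to q_2, push ε → (q_2, 100, Z)
  read 1, top Z: go to q_1, push CZ → (q_1, 00, CZ)
No transition for (q_1, 0, top C); M blocks with input 00 remaining.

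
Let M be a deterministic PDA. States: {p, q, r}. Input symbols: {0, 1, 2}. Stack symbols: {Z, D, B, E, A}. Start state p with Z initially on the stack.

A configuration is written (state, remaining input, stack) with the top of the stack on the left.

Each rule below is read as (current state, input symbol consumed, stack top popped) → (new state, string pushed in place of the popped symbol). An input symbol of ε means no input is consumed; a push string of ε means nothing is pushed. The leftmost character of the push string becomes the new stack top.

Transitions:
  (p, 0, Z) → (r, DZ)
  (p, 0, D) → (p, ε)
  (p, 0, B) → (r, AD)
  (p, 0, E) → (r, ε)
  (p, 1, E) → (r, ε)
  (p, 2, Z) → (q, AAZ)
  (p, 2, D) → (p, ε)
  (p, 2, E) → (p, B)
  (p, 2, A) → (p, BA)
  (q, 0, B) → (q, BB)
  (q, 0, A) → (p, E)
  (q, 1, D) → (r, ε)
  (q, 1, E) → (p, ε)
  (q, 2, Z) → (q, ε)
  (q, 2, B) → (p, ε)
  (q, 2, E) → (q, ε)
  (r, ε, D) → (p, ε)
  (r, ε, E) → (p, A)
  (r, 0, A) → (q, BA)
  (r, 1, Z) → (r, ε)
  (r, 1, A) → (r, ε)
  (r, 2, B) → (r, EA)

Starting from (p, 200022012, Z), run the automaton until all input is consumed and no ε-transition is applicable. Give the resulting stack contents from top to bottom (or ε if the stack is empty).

BAZ

(p, 200022012, Z) ⊢ (q, 00022012, AAZ) ⊢ (p, 0022012, EAZ) ⊢ (r, 022012, AZ) ⊢ (q, 22012, BAZ) ⊢ (p, 2012, AZ) ⊢ (p, 012, BAZ) ⊢ (r, 12, ADAZ) ⊢ (r, 2, DAZ) ⊢ (p, 2, AZ) ⊢ (p, ε, BAZ)
All input consumed in state p with stack BAZ.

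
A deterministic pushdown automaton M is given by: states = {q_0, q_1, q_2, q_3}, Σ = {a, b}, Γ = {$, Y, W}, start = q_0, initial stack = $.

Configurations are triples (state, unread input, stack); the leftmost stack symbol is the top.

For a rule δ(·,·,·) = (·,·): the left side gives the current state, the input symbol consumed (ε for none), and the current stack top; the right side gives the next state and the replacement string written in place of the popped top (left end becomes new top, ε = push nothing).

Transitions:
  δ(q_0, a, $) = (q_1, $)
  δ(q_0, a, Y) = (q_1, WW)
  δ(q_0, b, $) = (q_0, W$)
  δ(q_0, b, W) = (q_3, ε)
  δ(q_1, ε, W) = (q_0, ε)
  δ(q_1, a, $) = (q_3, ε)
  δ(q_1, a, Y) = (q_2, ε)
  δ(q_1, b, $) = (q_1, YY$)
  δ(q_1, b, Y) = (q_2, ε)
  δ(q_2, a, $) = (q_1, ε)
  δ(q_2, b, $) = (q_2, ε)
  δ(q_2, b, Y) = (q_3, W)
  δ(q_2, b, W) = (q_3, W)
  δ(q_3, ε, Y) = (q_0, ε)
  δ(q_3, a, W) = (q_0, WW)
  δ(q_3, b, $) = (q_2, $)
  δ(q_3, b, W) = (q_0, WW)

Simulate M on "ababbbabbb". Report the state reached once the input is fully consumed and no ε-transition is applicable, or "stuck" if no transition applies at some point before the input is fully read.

q_3

(q_0, ababbbabbb, $)
  read a, top $: go to q_1, push $ → (q_1, babbbabbb, $)
  read b, top $: go to q_1, push YY$ → (q_1, abbbabbb, YY$)
  read a, top Y: go to q_2, push ε → (q_2, bbbabbb, Y$)
  read b, top Y: go to q_3, push W → (q_3, bbabbb, W$)
  read b, top W: go to q_0, push WW → (q_0, babbb, WW$)
  read b, top W: go to q_3, push ε → (q_3, abbb, W$)
  read a, top W: go to q_0, push WW → (q_0, bbb, WW$)
  read b, top W: go to q_3, push ε → (q_3, bb, W$)
  read b, top W: go to q_0, push WW → (q_0, b, WW$)
  read b, top W: go to q_3, push ε → (q_3, ε, W$)
All input consumed; M is in state q_3.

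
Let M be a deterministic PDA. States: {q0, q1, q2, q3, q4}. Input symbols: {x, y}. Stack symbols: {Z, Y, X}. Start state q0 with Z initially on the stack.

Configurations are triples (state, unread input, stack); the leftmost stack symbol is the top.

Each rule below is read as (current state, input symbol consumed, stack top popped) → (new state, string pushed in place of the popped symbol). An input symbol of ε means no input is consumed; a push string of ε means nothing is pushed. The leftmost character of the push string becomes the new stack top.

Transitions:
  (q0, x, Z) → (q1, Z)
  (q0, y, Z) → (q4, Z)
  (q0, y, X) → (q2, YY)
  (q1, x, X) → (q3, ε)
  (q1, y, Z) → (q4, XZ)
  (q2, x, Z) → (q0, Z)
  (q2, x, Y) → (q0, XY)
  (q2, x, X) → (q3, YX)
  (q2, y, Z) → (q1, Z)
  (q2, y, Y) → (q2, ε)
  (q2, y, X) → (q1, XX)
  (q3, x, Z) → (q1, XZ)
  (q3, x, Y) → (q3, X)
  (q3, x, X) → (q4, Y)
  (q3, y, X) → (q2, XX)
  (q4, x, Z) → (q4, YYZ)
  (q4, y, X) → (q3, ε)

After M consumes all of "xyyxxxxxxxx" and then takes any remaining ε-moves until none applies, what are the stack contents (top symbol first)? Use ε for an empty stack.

Z

(q0, xyyxxxxxxxx, Z)
  read x, top Z: go to q1, push Z → (q1, yyxxxxxxxx, Z)
  read y, top Z: go to q4, push XZ → (q4, yxxxxxxxx, XZ)
  read y, top X: go to q3, push ε → (q3, xxxxxxxx, Z)
  read x, top Z: go to q1, push XZ → (q1, xxxxxxx, XZ)
  read x, top X: go to q3, push ε → (q3, xxxxxx, Z)
  read x, top Z: go to q1, push XZ → (q1, xxxxx, XZ)
  read x, top X: go to q3, push ε → (q3, xxxx, Z)
  read x, top Z: go to q1, push XZ → (q1, xxx, XZ)
  read x, top X: go to q3, push ε → (q3, xx, Z)
  read x, top Z: go to q1, push XZ → (q1, x, XZ)
  read x, top X: go to q3, push ε → (q3, ε, Z)
All input consumed in state q3 with stack Z.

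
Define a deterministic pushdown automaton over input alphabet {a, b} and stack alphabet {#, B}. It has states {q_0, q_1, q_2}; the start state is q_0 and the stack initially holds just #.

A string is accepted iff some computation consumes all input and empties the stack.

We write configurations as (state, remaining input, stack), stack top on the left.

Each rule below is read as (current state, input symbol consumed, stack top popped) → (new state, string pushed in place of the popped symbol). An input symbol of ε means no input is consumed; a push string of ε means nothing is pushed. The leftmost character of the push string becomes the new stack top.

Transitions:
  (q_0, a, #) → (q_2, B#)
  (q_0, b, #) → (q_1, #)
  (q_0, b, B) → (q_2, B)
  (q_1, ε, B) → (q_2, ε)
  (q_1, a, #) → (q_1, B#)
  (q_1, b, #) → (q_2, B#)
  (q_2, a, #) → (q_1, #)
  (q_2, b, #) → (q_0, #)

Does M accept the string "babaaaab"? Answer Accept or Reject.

Reject

(q_0, babaaaab, #)
  read b, top #: go to q_1, push # → (q_1, abaaaab, #)
  read a, top #: go to q_1, push B# → (q_1, baaaab, B#)
  ε-move, top B: go to q_2, push ε → (q_2, baaaab, #)
  read b, top #: go to q_0, push # → (q_0, aaaab, #)
  read a, top #: go to q_2, push B# → (q_2, aaab, B#)
No transition applies at (q_2, aaab, B#); input not fully consumed.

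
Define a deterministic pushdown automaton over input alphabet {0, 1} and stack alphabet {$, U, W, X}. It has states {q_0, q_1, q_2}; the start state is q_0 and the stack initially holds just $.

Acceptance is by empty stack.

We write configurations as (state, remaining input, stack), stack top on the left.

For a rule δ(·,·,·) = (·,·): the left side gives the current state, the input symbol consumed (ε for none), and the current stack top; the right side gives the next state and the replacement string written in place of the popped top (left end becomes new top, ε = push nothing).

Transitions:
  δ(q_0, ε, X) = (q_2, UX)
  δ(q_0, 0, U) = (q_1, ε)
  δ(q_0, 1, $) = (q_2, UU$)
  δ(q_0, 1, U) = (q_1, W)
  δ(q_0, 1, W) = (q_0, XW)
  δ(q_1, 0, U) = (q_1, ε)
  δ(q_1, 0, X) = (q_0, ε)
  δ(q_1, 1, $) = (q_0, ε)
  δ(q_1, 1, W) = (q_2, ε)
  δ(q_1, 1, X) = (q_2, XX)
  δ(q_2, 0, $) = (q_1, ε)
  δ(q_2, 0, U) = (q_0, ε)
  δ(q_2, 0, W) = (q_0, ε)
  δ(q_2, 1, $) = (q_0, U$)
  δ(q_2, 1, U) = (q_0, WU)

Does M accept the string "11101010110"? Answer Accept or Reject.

(q_0, 11101010110, $)
  read 1, top $: go to q_2, push UU$ → (q_2, 1101010110, UU$)
  read 1, top U: go to q_0, push WU → (q_0, 101010110, WUU$)
  read 1, top W: go to q_0, push XW → (q_0, 01010110, XWUU$)
  ε-move, top X: go to q_2, push UX → (q_2, 01010110, UXWUU$)
  read 0, top U: go to q_0, push ε → (q_0, 1010110, XWUU$)
  ε-move, top X: go to q_2, push UX → (q_2, 1010110, UXWUU$)
  read 1, top U: go to q_0, push WU → (q_0, 010110, WUXWUU$)
No transition applies at (q_0, 010110, WUXWUU$); input not fully consumed.

Reject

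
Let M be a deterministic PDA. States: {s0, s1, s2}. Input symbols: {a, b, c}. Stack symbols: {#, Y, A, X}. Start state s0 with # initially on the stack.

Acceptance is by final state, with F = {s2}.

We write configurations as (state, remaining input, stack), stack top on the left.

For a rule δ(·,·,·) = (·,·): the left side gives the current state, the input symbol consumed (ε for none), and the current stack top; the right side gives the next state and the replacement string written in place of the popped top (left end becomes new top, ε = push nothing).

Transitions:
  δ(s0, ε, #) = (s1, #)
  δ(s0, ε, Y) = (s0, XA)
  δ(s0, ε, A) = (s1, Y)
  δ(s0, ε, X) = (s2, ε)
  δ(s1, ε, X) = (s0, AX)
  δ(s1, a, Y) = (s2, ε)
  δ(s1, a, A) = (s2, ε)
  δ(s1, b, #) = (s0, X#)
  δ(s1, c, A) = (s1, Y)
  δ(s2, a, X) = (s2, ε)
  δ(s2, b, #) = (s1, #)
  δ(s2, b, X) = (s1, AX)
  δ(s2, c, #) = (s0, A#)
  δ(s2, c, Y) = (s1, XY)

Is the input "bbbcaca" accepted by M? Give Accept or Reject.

(s0, bbbcaca, #)
  ε-move, top #: go to s1, push # → (s1, bbbcaca, #)
  read b, top #: go to s0, push X# → (s0, bbcaca, X#)
  ε-move, top X: go to s2, push ε → (s2, bbcaca, #)
  read b, top #: go to s1, push # → (s1, bcaca, #)
  read b, top #: go to s0, push X# → (s0, caca, X#)
  ε-move, top X: go to s2, push ε → (s2, caca, #)
  read c, top #: go to s0, push A# → (s0, aca, A#)
  ε-move, top A: go to s1, push Y → (s1, aca, Y#)
  read a, top Y: go to s2, push ε → (s2, ca, #)
  read c, top #: go to s0, push A# → (s0, a, A#)
  ε-move, top A: go to s1, push Y → (s1, a, Y#)
  read a, top Y: go to s2, push ε → (s2, ε, #)
All input consumed; state s2 ∈ F.

Accept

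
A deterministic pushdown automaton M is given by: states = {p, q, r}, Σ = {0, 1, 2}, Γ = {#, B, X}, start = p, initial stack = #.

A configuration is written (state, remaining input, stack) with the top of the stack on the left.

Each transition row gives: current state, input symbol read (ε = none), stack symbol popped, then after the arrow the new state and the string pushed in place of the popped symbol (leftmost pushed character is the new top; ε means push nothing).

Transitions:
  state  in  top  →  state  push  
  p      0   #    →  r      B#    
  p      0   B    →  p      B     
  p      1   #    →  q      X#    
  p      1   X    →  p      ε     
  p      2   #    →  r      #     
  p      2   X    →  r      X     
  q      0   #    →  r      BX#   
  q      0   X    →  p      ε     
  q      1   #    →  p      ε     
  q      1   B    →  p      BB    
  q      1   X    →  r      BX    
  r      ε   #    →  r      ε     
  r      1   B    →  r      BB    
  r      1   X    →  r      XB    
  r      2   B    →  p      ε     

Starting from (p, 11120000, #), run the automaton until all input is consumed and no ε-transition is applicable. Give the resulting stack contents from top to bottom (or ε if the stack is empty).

(p, 11120000, #) ⊢ (q, 1120000, X#) ⊢ (r, 120000, BX#) ⊢ (r, 20000, BBX#) ⊢ (p, 0000, BX#) ⊢ (p, 000, BX#) ⊢ (p, 00, BX#) ⊢ (p, 0, BX#) ⊢ (p, ε, BX#)
All input consumed in state p with stack BX#.

BX#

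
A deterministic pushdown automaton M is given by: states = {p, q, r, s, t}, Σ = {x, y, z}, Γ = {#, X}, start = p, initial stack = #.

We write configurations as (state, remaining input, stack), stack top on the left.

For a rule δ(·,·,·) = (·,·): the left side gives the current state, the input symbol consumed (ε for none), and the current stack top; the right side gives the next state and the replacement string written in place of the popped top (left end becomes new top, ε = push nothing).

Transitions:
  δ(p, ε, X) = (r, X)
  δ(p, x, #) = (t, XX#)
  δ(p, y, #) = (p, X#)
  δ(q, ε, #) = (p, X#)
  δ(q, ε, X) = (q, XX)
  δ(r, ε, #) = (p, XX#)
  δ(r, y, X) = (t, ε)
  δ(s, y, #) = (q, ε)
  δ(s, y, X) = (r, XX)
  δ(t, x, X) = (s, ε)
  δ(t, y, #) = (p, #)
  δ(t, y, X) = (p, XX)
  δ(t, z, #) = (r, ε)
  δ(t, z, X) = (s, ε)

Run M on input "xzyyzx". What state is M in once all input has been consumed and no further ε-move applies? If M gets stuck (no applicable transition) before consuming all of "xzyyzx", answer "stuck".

(p, xzyyzx, #)
  read x, top #: go to t, push XX# → (t, zyyzx, XX#)
  read z, top X: go to s, push ε → (s, yyzx, X#)
  read y, top X: go to r, push XX → (r, yzx, XX#)
  read y, top X: go to t, push ε → (t, zx, X#)
  read z, top X: go to s, push ε → (s, x, #)
No transition for (s, x, top #); M blocks with input x remaining.

stuck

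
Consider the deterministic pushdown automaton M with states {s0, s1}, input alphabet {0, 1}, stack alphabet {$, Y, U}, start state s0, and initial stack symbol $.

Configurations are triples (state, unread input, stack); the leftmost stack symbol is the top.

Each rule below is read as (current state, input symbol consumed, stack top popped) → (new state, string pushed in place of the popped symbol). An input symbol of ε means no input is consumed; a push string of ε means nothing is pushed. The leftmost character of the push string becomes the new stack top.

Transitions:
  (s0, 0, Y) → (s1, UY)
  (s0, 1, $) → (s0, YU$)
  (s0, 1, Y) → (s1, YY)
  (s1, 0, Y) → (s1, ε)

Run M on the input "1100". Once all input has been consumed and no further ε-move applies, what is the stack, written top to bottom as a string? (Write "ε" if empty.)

U$

(s0, 1100, $)
  read 1, top $: go to s0, push YU$ → (s0, 100, YU$)
  read 1, top Y: go to s1, push YY → (s1, 00, YYU$)
  read 0, top Y: go to s1, push ε → (s1, 0, YU$)
  read 0, top Y: go to s1, push ε → (s1, ε, U$)
All input consumed in state s1 with stack U$.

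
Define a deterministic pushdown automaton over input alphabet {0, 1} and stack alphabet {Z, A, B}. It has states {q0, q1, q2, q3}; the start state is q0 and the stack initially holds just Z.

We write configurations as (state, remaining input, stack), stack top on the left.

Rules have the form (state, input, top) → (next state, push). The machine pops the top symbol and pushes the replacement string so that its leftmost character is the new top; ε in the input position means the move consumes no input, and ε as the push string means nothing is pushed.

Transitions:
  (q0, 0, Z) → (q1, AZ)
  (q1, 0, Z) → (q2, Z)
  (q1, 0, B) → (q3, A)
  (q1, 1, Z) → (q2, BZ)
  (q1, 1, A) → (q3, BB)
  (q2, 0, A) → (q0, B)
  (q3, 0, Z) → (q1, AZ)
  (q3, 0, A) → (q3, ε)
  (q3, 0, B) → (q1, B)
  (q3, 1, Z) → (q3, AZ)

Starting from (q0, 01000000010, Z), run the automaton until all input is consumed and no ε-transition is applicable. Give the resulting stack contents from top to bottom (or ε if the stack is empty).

(q0, 01000000010, Z)
  read 0, top Z: go to q1, push AZ → (q1, 1000000010, AZ)
  read 1, top A: go to q3, push BB → (q3, 000000010, BBZ)
  read 0, top B: go to q1, push B → (q1, 00000010, BBZ)
  read 0, top B: go to q3, push A → (q3, 0000010, ABZ)
  read 0, top A: go to q3, push ε → (q3, 000010, BZ)
  read 0, top B: go to q1, push B → (q1, 00010, BZ)
  read 0, top B: go to q3, push A → (q3, 0010, AZ)
  read 0, top A: go to q3, push ε → (q3, 010, Z)
  read 0, top Z: go to q1, push AZ → (q1, 10, AZ)
  read 1, top A: go to q3, push BB → (q3, 0, BBZ)
  read 0, top B: go to q1, push B → (q1, ε, BBZ)
All input consumed in state q1 with stack BBZ.

BBZ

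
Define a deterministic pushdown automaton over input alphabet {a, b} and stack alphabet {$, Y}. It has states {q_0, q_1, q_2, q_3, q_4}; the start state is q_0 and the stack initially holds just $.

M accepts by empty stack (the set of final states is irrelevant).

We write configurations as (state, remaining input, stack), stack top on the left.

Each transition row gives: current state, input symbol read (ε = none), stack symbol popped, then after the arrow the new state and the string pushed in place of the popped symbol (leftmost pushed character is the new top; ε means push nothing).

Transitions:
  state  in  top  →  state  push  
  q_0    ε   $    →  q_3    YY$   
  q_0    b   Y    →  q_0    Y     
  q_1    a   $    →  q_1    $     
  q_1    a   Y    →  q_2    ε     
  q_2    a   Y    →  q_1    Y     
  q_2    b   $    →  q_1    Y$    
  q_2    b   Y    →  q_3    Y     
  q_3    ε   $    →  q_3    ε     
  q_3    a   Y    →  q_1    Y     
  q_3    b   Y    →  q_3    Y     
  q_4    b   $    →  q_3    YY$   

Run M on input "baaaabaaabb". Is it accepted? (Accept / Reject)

(q_0, baaaabaaabb, $)
  ε-move, top $: go to q_3, push YY$ → (q_3, baaaabaaabb, YY$)
  read b, top Y: go to q_3, push Y → (q_3, aaaabaaabb, YY$)
  read a, top Y: go to q_1, push Y → (q_1, aaabaaabb, YY$)
  read a, top Y: go to q_2, push ε → (q_2, aabaaabb, Y$)
  read a, top Y: go to q_1, push Y → (q_1, abaaabb, Y$)
  read a, top Y: go to q_2, push ε → (q_2, baaabb, $)
  read b, top $: go to q_1, push Y$ → (q_1, aaabb, Y$)
  read a, top Y: go to q_2, push ε → (q_2, aabb, $)
No transition applies at (q_2, aabb, $); input not fully consumed.

Reject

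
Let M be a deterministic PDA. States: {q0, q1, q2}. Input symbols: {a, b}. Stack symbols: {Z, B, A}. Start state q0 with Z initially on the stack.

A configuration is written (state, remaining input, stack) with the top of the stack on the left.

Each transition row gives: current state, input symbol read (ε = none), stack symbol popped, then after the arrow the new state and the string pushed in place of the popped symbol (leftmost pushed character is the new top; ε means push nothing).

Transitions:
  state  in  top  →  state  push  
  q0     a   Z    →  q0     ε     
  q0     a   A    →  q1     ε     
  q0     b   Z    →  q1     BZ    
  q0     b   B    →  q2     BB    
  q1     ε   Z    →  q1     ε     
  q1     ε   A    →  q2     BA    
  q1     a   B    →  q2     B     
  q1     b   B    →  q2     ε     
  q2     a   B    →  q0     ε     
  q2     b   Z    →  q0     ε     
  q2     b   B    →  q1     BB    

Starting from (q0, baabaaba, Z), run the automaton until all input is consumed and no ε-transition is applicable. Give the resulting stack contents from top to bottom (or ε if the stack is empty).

(q0, baabaaba, Z)
  read b, top Z: go to q1, push BZ → (q1, aabaaba, BZ)
  read a, top B: go to q2, push B → (q2, abaaba, BZ)
  read a, top B: go to q0, push ε → (q0, baaba, Z)
  read b, top Z: go to q1, push BZ → (q1, aaba, BZ)
  read a, top B: go to q2, push B → (q2, aba, BZ)
  read a, top B: go to q0, push ε → (q0, ba, Z)
  read b, top Z: go to q1, push BZ → (q1, a, BZ)
  read a, top B: go to q2, push B → (q2, ε, BZ)
All input consumed in state q2 with stack BZ.

BZ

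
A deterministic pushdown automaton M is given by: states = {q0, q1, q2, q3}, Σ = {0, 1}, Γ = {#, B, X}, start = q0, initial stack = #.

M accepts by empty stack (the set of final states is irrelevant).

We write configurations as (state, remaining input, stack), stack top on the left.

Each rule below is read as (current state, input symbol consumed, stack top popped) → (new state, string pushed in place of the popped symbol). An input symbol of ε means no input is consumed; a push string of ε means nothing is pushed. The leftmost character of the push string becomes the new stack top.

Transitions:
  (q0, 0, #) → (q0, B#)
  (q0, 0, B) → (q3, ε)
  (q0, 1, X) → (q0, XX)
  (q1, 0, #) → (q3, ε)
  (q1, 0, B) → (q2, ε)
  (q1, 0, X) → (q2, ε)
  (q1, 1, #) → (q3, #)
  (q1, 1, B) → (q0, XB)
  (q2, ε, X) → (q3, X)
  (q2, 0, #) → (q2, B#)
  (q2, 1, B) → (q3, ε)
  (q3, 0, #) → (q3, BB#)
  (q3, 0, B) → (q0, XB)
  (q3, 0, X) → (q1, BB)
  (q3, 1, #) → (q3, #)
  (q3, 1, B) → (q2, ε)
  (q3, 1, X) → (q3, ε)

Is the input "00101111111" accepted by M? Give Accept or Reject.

Reject

(q0, 00101111111, #) ⊢ (q0, 0101111111, B#) ⊢ (q3, 101111111, #) ⊢ (q3, 01111111, #) ⊢ (q3, 1111111, BB#) ⊢ (q2, 111111, B#) ⊢ (q3, 11111, #) ⊢ (q3, 1111, #) ⊢ (q3, 111, #) ⊢ (q3, 11, #) ⊢ (q3, 1, #) ⊢ (q3, ε, #)
All input consumed; stack is #, not empty, and no further ε-move applies.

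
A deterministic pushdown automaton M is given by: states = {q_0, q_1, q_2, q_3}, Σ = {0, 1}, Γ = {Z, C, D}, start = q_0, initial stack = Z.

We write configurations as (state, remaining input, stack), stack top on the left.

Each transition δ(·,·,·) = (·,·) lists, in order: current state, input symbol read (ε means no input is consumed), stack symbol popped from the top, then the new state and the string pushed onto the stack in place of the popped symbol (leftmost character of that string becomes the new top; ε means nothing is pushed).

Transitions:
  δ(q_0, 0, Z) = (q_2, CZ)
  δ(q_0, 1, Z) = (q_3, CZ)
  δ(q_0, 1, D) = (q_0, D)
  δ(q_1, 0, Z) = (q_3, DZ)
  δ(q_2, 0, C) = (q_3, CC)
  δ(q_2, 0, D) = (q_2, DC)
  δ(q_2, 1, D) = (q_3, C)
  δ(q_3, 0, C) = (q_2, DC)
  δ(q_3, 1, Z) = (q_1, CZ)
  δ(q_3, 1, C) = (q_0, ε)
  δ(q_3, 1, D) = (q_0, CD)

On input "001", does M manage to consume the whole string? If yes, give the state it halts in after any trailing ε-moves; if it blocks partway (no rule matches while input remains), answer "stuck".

q_0

(q_0, 001, Z)
  read 0, top Z: go to q_2, push CZ → (q_2, 01, CZ)
  read 0, top C: go to q_3, push CC → (q_3, 1, CCZ)
  read 1, top C: go to q_0, push ε → (q_0, ε, CZ)
All input consumed; M is in state q_0.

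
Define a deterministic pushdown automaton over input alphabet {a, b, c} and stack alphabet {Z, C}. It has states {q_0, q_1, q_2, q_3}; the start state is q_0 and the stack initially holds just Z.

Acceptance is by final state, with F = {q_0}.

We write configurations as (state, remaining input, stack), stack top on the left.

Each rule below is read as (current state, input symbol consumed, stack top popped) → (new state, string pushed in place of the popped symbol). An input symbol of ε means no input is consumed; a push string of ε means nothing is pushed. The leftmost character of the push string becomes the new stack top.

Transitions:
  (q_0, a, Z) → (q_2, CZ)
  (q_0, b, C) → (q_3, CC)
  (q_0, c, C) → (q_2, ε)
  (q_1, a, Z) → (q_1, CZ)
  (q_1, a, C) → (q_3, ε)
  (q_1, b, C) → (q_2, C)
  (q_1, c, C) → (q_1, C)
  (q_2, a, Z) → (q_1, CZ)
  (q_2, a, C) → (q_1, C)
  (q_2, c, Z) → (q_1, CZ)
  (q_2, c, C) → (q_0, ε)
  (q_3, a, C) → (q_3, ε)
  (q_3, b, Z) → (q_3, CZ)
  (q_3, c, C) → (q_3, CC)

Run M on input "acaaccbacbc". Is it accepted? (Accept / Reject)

(q_0, acaaccbacbc, Z)
  read a, top Z: go to q_2, push CZ → (q_2, caaccbacbc, CZ)
  read c, top C: go to q_0, push ε → (q_0, aaccbacbc, Z)
  read a, top Z: go to q_2, push CZ → (q_2, accbacbc, CZ)
  read a, top C: go to q_1, push C → (q_1, ccbacbc, CZ)
  read c, top C: go to q_1, push C → (q_1, cbacbc, CZ)
  read c, top C: go to q_1, push C → (q_1, bacbc, CZ)
  read b, top C: go to q_2, push C → (q_2, acbc, CZ)
  read a, top C: go to q_1, push C → (q_1, cbc, CZ)
  read c, top C: go to q_1, push C → (q_1, bc, CZ)
  read b, top C: go to q_2, push C → (q_2, c, CZ)
  read c, top C: go to q_0, push ε → (q_0, ε, Z)
All input consumed; state q_0 ∈ F.

Accept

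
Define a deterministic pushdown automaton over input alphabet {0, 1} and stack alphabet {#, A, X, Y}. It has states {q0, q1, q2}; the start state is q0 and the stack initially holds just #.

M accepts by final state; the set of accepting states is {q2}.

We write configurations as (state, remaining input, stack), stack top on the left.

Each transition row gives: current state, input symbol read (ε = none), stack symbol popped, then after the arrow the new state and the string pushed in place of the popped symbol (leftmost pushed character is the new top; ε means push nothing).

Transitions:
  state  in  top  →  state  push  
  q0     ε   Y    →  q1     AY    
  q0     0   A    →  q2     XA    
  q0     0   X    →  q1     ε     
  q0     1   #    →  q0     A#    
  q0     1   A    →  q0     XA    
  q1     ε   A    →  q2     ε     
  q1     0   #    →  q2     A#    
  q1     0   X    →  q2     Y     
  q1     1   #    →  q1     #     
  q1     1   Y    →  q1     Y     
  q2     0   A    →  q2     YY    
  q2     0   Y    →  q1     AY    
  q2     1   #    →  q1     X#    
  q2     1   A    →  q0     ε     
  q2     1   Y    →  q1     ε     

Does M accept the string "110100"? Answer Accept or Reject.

Accept

(q0, 110100, #)
  read 1, top #: go to q0, push A# → (q0, 10100, A#)
  read 1, top A: go to q0, push XA → (q0, 0100, XA#)
  read 0, top X: go to q1, push ε → (q1, 100, A#)
  ε-move, top A: go to q2, push ε → (q2, 100, #)
  read 1, top #: go to q1, push X# → (q1, 00, X#)
  read 0, top X: go to q2, push Y → (q2, 0, Y#)
  read 0, top Y: go to q1, push AY → (q1, ε, AY#)
  ε-move, top A: go to q2, push ε → (q2, ε, Y#)
All input consumed; state q2 ∈ F.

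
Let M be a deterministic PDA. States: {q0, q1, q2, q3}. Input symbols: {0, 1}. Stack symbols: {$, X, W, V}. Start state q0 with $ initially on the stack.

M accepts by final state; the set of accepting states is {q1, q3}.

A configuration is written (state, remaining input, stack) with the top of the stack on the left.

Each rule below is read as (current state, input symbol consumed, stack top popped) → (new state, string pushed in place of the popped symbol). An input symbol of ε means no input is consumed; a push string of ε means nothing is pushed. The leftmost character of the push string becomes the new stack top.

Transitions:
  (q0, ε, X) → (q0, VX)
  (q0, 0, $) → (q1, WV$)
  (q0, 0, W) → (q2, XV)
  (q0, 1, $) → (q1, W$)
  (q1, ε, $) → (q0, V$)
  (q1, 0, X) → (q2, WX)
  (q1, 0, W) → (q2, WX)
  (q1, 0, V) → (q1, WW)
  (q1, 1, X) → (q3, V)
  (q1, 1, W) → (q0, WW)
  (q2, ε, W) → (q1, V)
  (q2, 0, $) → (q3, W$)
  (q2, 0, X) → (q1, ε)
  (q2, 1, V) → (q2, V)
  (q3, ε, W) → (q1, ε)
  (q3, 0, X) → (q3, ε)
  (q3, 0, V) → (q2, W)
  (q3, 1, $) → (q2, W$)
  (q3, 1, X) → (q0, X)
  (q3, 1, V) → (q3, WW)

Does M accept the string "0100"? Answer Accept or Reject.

Accept

(q0, 0100, $) ⊢ (q1, 100, WV$) ⊢ (q0, 00, WWV$) ⊢ (q2, 0, XVWV$) ⊢ (q1, ε, VWV$)
All input consumed; state q1 ∈ F.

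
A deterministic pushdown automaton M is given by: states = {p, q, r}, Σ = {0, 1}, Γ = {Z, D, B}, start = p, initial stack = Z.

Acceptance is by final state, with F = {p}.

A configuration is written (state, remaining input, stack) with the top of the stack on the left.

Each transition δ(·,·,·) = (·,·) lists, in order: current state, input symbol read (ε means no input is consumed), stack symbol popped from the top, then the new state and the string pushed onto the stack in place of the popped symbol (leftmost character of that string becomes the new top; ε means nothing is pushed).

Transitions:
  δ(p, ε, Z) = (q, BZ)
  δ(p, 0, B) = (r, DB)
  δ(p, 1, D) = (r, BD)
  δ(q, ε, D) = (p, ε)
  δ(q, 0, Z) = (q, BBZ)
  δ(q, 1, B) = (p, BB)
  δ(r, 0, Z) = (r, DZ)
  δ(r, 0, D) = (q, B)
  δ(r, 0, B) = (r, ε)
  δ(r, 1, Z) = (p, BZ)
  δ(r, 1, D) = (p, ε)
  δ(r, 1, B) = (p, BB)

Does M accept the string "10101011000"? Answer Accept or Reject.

Reject

(p, 10101011000, Z) ⊢ (q, 10101011000, BZ) ⊢ (p, 0101011000, BBZ) ⊢ (r, 101011000, DBBZ) ⊢ (p, 01011000, BBZ) ⊢ (r, 1011000, DBBZ) ⊢ (p, 011000, BBZ) ⊢ (r, 11000, DBBZ) ⊢ (p, 1000, BBZ)
No transition applies at (p, 1000, BBZ); input not fully consumed.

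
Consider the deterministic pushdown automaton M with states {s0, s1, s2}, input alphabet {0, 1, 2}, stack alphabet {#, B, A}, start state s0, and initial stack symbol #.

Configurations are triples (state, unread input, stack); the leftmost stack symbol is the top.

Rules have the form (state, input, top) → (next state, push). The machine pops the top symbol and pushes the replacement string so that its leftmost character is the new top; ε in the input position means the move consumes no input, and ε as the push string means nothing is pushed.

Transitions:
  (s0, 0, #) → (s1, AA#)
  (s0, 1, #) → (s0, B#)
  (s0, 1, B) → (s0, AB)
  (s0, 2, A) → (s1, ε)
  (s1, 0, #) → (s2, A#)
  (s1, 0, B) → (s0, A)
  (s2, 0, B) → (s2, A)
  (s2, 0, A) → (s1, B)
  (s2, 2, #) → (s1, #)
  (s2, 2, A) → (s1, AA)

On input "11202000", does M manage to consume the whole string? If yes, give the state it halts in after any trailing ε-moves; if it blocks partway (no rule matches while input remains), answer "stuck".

s0

(s0, 11202000, #)
  read 1, top #: go to s0, push B# → (s0, 1202000, B#)
  read 1, top B: go to s0, push AB → (s0, 202000, AB#)
  read 2, top A: go to s1, push ε → (s1, 02000, B#)
  read 0, top B: go to s0, push A → (s0, 2000, A#)
  read 2, top A: go to s1, push ε → (s1, 000, #)
  read 0, top #: go to s2, push A# → (s2, 00, A#)
  read 0, top A: go to s1, push B → (s1, 0, B#)
  read 0, top B: go to s0, push A → (s0, ε, A#)
All input consumed; M is in state s0.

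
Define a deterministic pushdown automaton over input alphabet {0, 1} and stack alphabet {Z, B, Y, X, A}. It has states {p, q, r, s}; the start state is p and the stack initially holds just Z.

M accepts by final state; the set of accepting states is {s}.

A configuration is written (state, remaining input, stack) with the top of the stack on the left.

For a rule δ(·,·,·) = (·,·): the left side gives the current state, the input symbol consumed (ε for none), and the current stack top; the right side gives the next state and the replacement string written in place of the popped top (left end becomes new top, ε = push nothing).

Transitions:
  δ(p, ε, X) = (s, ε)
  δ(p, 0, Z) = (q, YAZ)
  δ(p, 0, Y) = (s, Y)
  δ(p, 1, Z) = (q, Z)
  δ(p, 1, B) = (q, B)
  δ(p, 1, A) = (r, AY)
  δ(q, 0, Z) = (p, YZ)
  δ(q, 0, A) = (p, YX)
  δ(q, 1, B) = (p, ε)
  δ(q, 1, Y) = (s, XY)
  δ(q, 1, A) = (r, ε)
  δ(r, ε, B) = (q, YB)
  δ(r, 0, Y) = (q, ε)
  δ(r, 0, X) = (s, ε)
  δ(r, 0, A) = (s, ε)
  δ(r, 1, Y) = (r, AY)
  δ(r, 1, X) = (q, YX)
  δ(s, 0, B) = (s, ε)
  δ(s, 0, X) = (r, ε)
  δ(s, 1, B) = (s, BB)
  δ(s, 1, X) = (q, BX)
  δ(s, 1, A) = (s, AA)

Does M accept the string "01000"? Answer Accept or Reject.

(p, 01000, Z) ⊢ (q, 1000, YAZ) ⊢ (s, 000, XYAZ) ⊢ (r, 00, YAZ) ⊢ (q, 0, AZ) ⊢ (p, ε, YXZ)
All input consumed; state p ∉ F and no further ε-move applies.

Reject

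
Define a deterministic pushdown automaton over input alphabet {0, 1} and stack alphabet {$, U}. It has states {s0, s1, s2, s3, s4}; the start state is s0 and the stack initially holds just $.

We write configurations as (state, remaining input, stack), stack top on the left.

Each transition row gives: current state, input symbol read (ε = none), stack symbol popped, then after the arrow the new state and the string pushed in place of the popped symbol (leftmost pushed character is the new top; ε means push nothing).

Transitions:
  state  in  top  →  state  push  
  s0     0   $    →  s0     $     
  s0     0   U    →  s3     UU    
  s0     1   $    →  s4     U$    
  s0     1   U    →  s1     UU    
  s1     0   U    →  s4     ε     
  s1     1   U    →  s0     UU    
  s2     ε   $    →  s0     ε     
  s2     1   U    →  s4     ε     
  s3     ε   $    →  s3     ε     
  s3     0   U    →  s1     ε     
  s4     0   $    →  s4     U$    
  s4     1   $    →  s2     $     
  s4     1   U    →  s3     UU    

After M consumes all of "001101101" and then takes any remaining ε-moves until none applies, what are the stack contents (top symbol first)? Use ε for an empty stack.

UUU$

(s0, 001101101, $)
  read 0, top $: go to s0, push $ → (s0, 01101101, $)
  read 0, top $: go to s0, push $ → (s0, 1101101, $)
  read 1, top $: go to s4, push U$ → (s4, 101101, U$)
  read 1, top U: go to s3, push UU → (s3, 01101, UU$)
  read 0, top U: go to s1, push ε → (s1, 1101, U$)
  read 1, top U: go to s0, push UU → (s0, 101, UU$)
  read 1, top U: go to s1, push UU → (s1, 01, UUU$)
  read 0, top U: go to s4, push ε → (s4, 1, UU$)
  read 1, top U: go to s3, push UU → (s3, ε, UUU$)
All input consumed in state s3 with stack UUU$.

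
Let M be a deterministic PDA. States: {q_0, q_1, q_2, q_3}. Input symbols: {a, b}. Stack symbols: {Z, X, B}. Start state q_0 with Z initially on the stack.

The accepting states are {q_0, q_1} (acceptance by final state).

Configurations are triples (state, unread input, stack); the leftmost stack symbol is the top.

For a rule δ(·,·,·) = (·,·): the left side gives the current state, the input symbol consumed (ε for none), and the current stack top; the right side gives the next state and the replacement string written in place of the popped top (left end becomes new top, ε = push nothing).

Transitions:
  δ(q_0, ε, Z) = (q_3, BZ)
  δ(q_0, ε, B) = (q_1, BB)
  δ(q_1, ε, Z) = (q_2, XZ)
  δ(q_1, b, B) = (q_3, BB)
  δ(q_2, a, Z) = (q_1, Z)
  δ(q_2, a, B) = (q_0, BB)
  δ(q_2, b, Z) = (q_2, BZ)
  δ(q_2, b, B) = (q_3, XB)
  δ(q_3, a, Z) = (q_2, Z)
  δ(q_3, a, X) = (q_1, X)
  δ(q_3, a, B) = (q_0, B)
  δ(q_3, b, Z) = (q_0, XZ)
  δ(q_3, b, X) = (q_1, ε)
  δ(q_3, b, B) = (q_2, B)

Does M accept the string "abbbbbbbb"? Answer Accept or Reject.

Accept

(q_0, abbbbbbbb, Z)
  ε-move, top Z: go to q_3, push BZ → (q_3, abbbbbbbb, BZ)
  read a, top B: go to q_0, push B → (q_0, bbbbbbbb, BZ)
  ε-move, top B: go to q_1, push BB → (q_1, bbbbbbbb, BBZ)
  read b, top B: go to q_3, push BB → (q_3, bbbbbbb, BBBZ)
  read b, top B: go to q_2, push B → (q_2, bbbbbb, BBBZ)
  read b, top B: go to q_3, push XB → (q_3, bbbbb, XBBBZ)
  read b, top X: go to q_1, push ε → (q_1, bbbb, BBBZ)
  read b, top B: go to q_3, push BB → (q_3, bbb, BBBBZ)
  read b, top B: go to q_2, push B → (q_2, bb, BBBBZ)
  read b, top B: go to q_3, push XB → (q_3, b, XBBBBZ)
  read b, top X: go to q_1, push ε → (q_1, ε, BBBBZ)
All input consumed; state q_1 ∈ F.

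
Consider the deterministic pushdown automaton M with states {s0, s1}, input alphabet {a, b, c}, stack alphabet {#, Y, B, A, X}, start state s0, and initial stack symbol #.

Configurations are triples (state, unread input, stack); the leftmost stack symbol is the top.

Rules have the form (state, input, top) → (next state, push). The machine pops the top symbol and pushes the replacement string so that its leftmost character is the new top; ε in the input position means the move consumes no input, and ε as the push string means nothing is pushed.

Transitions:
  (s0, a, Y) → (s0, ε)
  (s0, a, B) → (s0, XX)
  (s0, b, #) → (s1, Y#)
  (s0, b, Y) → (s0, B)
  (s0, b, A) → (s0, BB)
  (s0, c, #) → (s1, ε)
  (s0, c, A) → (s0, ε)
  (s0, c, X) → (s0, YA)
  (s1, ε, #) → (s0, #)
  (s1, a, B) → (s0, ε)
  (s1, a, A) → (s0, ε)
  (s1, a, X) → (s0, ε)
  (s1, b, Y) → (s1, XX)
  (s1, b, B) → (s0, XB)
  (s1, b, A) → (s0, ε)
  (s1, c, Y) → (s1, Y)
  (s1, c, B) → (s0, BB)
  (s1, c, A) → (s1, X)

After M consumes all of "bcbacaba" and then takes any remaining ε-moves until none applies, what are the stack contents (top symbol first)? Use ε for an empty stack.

(s0, bcbacaba, #)
  read b, top #: go to s1, push Y# → (s1, cbacaba, Y#)
  read c, top Y: go to s1, push Y → (s1, bacaba, Y#)
  read b, top Y: go to s1, push XX → (s1, acaba, XX#)
  read a, top X: go to s0, push ε → (s0, caba, X#)
  read c, top X: go to s0, push YA → (s0, aba, YA#)
  read a, top Y: go to s0, push ε → (s0, ba, A#)
  read b, top A: go to s0, push BB → (s0, a, BB#)
  read a, top B: go to s0, push XX → (s0, ε, XXB#)
All input consumed in state s0 with stack XXB#.

XXB#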